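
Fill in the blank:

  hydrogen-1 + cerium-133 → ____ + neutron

Conserve mass number: 1 + 133 = A + 1, so A = 133.
Conserve atomic number: 1 + 58 = Z + 0, so Z = 59.
Z = 59 is praseodymium, so the species is praseodymium-133.

Pr-133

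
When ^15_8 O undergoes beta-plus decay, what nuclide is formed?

Beta-plus decay: mass number changes by +0, atomic number by -1.
A: 15 = 15; Z: 8 − 1 = 7.
Z = 7 is nitrogen, so the daughter is ^15_7 N.

N-15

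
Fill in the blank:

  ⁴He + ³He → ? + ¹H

Conserve mass number: 4 + 3 = A + 1, so A = 6.
Conserve atomic number: 2 + 2 = Z + 1, so Z = 3.
Z = 3 is lithium, so the species is ⁶Li.

Li-6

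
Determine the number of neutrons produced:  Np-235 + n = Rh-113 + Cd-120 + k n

Conserve mass number: 236 = 113 + 120 + k, so k = 236 − 233 = 3.
Check atomic number: 93 = 45 + 48 + 0 = 93. ✓

3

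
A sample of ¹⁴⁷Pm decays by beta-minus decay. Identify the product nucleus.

Beta-minus decay: mass number changes by +0, atomic number by +1.
A: 147 = 147; Z: 61 + 1 = 62.
Z = 62 is samarium, so the daughter is ¹⁴⁷Sm.

Sm-147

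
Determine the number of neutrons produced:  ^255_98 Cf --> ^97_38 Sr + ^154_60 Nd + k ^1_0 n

Conserve mass number: 255 = 97 + 154 + k, so k = 255 − 251 = 4.
Check atomic number: 98 = 38 + 60 + 0 = 98. ✓

4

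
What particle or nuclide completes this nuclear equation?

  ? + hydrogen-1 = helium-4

Conserve mass number: A + 1 = 4, so A = 3.
Conserve atomic number: Z + 1 = 2, so Z = 1.
A = 3 and Z = 1 is hydrogen-3 — a triton.

triton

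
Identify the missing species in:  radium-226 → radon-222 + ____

Conserve mass number: 226 = 222 + A, so A = 4.
Conserve atomic number: 88 = 86 + Z, so Z = 2.
A = 4 and Z = 2 is helium-4 — an alpha particle.

alpha particle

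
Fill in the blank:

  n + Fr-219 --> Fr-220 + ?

Conserve mass number: 1 + 219 = 220 + A, so A = 0.
Conserve atomic number: 0 + 87 = 87 + Z, so Z = 0.
A = 0 and Z = 0 is γ — a gamma ray.

gamma ray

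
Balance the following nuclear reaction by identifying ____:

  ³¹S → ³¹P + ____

Conserve mass number: 31 = 31 + A, so A = 0.
Conserve atomic number: 16 = 15 + Z, so Z = 1.
A = 0 and Z = 1 is e⁺ — a positron.

positron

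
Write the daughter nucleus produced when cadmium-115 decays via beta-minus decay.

In-115

Beta-minus decay: mass number changes by +0, atomic number by +1.
A: 115 = 115; Z: 48 + 1 = 49.
Z = 49 is indium, so the daughter is indium-115.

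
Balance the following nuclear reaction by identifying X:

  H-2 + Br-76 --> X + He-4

Se-74

Conserve mass number: 2 + 76 = A + 4, so A = 74.
Conserve atomic number: 1 + 35 = Z + 2, so Z = 34.
Z = 34 is selenium, so the species is Se-74.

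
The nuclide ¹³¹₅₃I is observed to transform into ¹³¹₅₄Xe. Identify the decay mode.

ΔA = 131 − 131 = 0; ΔZ = 54 − 53 = +1.
A is unchanged and Z rises by 1 — a neutron has become a proton (β⁻ decay).

beta-minus decay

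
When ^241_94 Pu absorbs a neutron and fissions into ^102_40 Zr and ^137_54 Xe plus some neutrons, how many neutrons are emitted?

3

Conserve mass number: 242 = 102 + 137 + k, so k = 242 − 239 = 3.
Check atomic number: 94 = 40 + 54 + 0 = 94. ✓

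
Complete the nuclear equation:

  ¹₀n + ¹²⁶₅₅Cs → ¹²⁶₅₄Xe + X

proton

Conserve mass number: 1 + 126 = 126 + A, so A = 1.
Conserve atomic number: 0 + 55 = 54 + Z, so Z = 1.
A = 1 and Z = 1 is ¹₁H — a proton.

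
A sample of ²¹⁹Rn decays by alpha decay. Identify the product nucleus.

Alpha decay: mass number changes by -4, atomic number by -2.
A: 219 − 4 = 215; Z: 86 − 2 = 84.
Z = 84 is polonium, so the daughter is ²¹⁵Po.

Po-215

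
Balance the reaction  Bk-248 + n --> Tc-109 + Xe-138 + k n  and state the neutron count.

2

Conserve mass number: 249 = 109 + 138 + k, so k = 249 − 247 = 2.
Check atomic number: 97 = 43 + 54 + 0 = 97. ✓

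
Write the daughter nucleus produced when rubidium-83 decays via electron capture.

Kr-83

Electron capture: mass number changes by +0, atomic number by -1.
A: 83 = 83; Z: 37 − 1 = 36.
Z = 36 is krypton, so the daughter is krypton-83.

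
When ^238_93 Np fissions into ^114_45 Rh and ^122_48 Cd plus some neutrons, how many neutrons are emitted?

Conserve mass number: 238 = 114 + 122 + k, so k = 238 − 236 = 2.
Check atomic number: 93 = 45 + 48 + 0 = 93. ✓

2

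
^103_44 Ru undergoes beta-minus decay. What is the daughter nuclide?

Rh-103

Beta-minus decay: mass number changes by +0, atomic number by +1.
A: 103 = 103; Z: 44 + 1 = 45.
Z = 45 is rhodium, so the daughter is ^103_45 Rh.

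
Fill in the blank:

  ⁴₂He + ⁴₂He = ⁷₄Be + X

Conserve mass number: 4 + 4 = 7 + A, so A = 1.
Conserve atomic number: 2 + 2 = 4 + Z, so Z = 0.
A = 1 and Z = 0 is ¹₀n — a neutron.

neutron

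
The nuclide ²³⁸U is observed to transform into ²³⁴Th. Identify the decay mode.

ΔA = 234 − 238 = -4; ΔZ = 90 − 92 = -2.
A drops by 4 and Z drops by 2 — the signature of alpha emission.

alpha decay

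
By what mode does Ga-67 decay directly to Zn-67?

beta-plus decay or electron capture

ΔA = 67 − 67 = 0; ΔZ = 30 − 31 = -1.
A is unchanged and Z drops by 1 — a proton has become a neutron (β⁺ emission or electron capture).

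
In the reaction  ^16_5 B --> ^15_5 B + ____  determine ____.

Conserve mass number: 16 = 15 + A, so A = 1.
Conserve atomic number: 5 = 5 + Z, so Z = 0.
A = 1 and Z = 0 is ^1_0 n — a neutron.

neutron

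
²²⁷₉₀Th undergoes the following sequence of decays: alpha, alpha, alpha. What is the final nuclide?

Start: (A, Z) = (227, 90).
After α: (223, 88).
After α: (219, 86).
After α: (215, 84).
Z = 84 is polonium.

Po-215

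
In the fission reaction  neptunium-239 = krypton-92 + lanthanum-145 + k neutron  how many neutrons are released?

Conserve mass number: 239 = 92 + 145 + k, so k = 239 − 237 = 2.
Check atomic number: 93 = 36 + 57 + 0 = 93. ✓

2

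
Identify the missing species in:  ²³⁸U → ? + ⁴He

Th-234

Conserve mass number: 238 = A + 4, so A = 234.
Conserve atomic number: 92 = Z + 2, so Z = 90.
Z = 90 is thorium, so the species is ²³⁴Th.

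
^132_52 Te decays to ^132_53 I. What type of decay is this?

beta-minus decay

ΔA = 132 − 132 = 0; ΔZ = 53 − 52 = +1.
A is unchanged and Z rises by 1 — a neutron has become a proton (β⁻ decay).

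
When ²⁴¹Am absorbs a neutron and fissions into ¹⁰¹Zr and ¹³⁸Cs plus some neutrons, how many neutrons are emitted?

3

Conserve mass number: 242 = 101 + 138 + k, so k = 242 − 239 = 3.
Check atomic number: 95 = 40 + 55 + 0 = 95. ✓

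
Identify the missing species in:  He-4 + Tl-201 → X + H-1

Conserve mass number: 4 + 201 = A + 1, so A = 204.
Conserve atomic number: 2 + 81 = Z + 1, so Z = 82.
Z = 82 is lead, so the species is Pb-204.

Pb-204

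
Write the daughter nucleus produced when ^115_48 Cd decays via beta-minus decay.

In-115

Beta-minus decay: mass number changes by +0, atomic number by +1.
A: 115 = 115; Z: 48 + 1 = 49.
Z = 49 is indium, so the daughter is ^115_49 In.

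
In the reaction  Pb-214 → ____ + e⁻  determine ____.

Bi-214

Conserve mass number: 214 = A + 0, so A = 214.
Conserve atomic number: 82 = Z − 1, so Z = 83.
Z = 83 is bismuth, so the species is Bi-214.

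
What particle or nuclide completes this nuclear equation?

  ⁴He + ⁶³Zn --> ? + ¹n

Ge-66

Conserve mass number: 4 + 63 = A + 1, so A = 66.
Conserve atomic number: 2 + 30 = Z + 0, so Z = 32.
Z = 32 is germanium, so the species is ⁶⁶Ge.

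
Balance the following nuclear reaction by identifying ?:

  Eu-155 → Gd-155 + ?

beta-minus particle

Conserve mass number: 155 = 155 + A, so A = 0.
Conserve atomic number: 63 = 64 + Z, so Z = -1.
A = 0 and Z = -1 is e⁻ — a beta-minus particle.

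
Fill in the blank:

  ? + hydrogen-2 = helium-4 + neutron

Conserve mass number: A + 2 = 4 + 1, so A = 3.
Conserve atomic number: Z + 1 = 2 + 0, so Z = 1.
A = 3 and Z = 1 is hydrogen-3 — a triton.

triton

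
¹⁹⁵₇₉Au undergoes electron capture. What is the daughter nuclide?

Pt-195

Electron capture: mass number changes by +0, atomic number by -1.
A: 195 = 195; Z: 79 − 1 = 78.
Z = 78 is platinum, so the daughter is ¹⁹⁵₇₈Pt.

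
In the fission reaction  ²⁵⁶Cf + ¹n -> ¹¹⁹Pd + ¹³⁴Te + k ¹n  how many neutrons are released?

4

Conserve mass number: 257 = 119 + 134 + k, so k = 257 − 253 = 4.
Check atomic number: 98 = 46 + 52 + 0 = 98. ✓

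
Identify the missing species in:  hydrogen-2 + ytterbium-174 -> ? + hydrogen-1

Yb-175

Conserve mass number: 2 + 174 = A + 1, so A = 175.
Conserve atomic number: 1 + 70 = Z + 1, so Z = 70.
Z = 70 is ytterbium, so the species is ytterbium-175.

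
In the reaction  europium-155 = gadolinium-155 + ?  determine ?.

beta-minus particle

Conserve mass number: 155 = 155 + A, so A = 0.
Conserve atomic number: 63 = 64 + Z, so Z = -1.
A = 0 and Z = -1 is e⁻ — a beta-minus particle.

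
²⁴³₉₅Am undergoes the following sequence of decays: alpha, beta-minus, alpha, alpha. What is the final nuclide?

Th-231

Start: (A, Z) = (243, 95).
After α: (239, 93).
After β⁻: (239, 94).
After α: (235, 92).
After α: (231, 90).
Z = 90 is thorium.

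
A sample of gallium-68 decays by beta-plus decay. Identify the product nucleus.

Beta-plus decay: mass number changes by +0, atomic number by -1.
A: 68 = 68; Z: 31 − 1 = 30.
Z = 30 is zinc, so the daughter is zinc-68.

Zn-68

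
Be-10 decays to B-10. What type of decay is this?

beta-minus decay

ΔA = 10 − 10 = 0; ΔZ = 5 − 4 = +1.
A is unchanged and Z rises by 1 — a neutron has become a proton (β⁻ decay).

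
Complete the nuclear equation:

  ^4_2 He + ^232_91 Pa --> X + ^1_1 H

Conserve mass number: 4 + 232 = A + 1, so A = 235.
Conserve atomic number: 2 + 91 = Z + 1, so Z = 92.
Z = 92 is uranium, so the species is ^235_92 U.

U-235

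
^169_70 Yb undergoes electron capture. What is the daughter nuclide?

Tm-169

Electron capture: mass number changes by +0, atomic number by -1.
A: 169 = 169; Z: 70 − 1 = 69.
Z = 69 is thulium, so the daughter is ^169_69 Tm.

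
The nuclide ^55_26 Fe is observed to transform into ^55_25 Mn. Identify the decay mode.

beta-plus decay or electron capture

ΔA = 55 − 55 = 0; ΔZ = 25 − 26 = -1.
A is unchanged and Z drops by 1 — a proton has become a neutron (β⁺ emission or electron capture).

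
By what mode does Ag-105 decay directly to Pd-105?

beta-plus decay or electron capture

ΔA = 105 − 105 = 0; ΔZ = 46 − 47 = -1.
A is unchanged and Z drops by 1 — a proton has become a neutron (β⁺ emission or electron capture).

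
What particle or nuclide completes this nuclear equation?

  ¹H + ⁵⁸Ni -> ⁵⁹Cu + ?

Conserve mass number: 1 + 58 = 59 + A, so A = 0.
Conserve atomic number: 1 + 28 = 29 + Z, so Z = 0.
A = 0 and Z = 0 is γ — a gamma ray.

gamma ray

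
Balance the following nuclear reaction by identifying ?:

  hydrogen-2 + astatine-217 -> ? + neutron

Conserve mass number: 2 + 217 = A + 1, so A = 218.
Conserve atomic number: 1 + 85 = Z + 0, so Z = 86.
Z = 86 is radon, so the species is radon-218.

Rn-218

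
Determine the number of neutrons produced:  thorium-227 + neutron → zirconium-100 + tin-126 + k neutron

2

Conserve mass number: 228 = 100 + 126 + k, so k = 228 − 226 = 2.
Check atomic number: 90 = 40 + 50 + 0 = 90. ✓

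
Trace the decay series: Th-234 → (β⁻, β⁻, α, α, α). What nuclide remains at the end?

Start: (A, Z) = (234, 90).
After β⁻: (234, 91).
After β⁻: (234, 92).
After α: (230, 90).
After α: (226, 88).
After α: (222, 86).
Z = 86 is radon.

Rn-222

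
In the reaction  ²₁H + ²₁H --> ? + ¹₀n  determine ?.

Conserve mass number: 2 + 2 = A + 1, so A = 3.
Conserve atomic number: 1 + 1 = Z + 0, so Z = 2.
Z = 2 is helium, so the species is ³₂He.

He-3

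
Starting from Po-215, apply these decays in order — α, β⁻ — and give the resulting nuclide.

Start: (A, Z) = (215, 84).
After α: (211, 82).
After β⁻: (211, 83).
Z = 83 is bismuth.

Bi-211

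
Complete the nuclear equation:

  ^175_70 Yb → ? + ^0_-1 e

Lu-175

Conserve mass number: 175 = A + 0, so A = 175.
Conserve atomic number: 70 = Z − 1, so Z = 71.
Z = 71 is lutetium, so the species is ^175_71 Lu.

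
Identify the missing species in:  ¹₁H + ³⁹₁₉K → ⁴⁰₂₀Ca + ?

Conserve mass number: 1 + 39 = 40 + A, so A = 0.
Conserve atomic number: 1 + 19 = 20 + Z, so Z = 0.
A = 0 and Z = 0 is ⁰₀γ — a gamma ray.

gamma ray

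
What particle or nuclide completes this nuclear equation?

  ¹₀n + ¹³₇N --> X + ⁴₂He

Conserve mass number: 1 + 13 = A + 4, so A = 10.
Conserve atomic number: 0 + 7 = Z + 2, so Z = 5.
Z = 5 is boron, so the species is ¹⁰₅B.

B-10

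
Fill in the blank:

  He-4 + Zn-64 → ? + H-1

Conserve mass number: 4 + 64 = A + 1, so A = 67.
Conserve atomic number: 2 + 30 = Z + 1, so Z = 31.
Z = 31 is gallium, so the species is Ga-67.

Ga-67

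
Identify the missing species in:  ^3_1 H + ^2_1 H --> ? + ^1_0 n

He-4

Conserve mass number: 3 + 2 = A + 1, so A = 4.
Conserve atomic number: 1 + 1 = Z + 0, so Z = 2.
A = 4 and Z = 2 is ^4_2 He — an alpha particle.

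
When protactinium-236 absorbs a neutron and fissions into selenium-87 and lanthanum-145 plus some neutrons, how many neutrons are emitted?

Conserve mass number: 237 = 87 + 145 + k, so k = 237 − 232 = 5.
Check atomic number: 91 = 34 + 57 + 0 = 91. ✓

5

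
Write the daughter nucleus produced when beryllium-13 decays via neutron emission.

Be-12

Neutron emission: mass number changes by -1, atomic number by +0.
A: 13 − 1 = 12; Z: 4 = 4.
Z = 4 is beryllium, so the daughter is beryllium-12.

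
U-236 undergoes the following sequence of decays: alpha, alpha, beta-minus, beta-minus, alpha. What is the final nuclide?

Ra-224

Start: (A, Z) = (236, 92).
After α: (232, 90).
After α: (228, 88).
After β⁻: (228, 89).
After β⁻: (228, 90).
After α: (224, 88).
Z = 88 is radium.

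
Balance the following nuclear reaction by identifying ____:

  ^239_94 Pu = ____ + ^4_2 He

Conserve mass number: 239 = A + 4, so A = 235.
Conserve atomic number: 94 = Z + 2, so Z = 92.
Z = 92 is uranium, so the species is ^235_92 U.

U-235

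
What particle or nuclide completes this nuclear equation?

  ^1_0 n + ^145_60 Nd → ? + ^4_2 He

Conserve mass number: 1 + 145 = A + 4, so A = 142.
Conserve atomic number: 0 + 60 = Z + 2, so Z = 58.
Z = 58 is cerium, so the species is ^142_58 Ce.

Ce-142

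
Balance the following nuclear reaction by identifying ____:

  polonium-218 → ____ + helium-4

Pb-214

Conserve mass number: 218 = A + 4, so A = 214.
Conserve atomic number: 84 = Z + 2, so Z = 82.
Z = 82 is lead, so the species is lead-214.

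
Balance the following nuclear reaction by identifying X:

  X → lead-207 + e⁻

Conserve mass number: A = 207 + 0, so A = 207.
Conserve atomic number: Z = 82 − 1, so Z = 81.
Z = 81 is thallium, so the species is thallium-207.

Tl-207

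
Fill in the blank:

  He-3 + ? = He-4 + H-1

Conserve mass number: 3 + A = 4 + 1, so A = 2.
Conserve atomic number: 2 + Z = 2 + 1, so Z = 1.
A = 2 and Z = 1 is H-2 — a deuteron.

deuteron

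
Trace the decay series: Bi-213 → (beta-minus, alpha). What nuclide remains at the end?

Start: (A, Z) = (213, 83).
After β⁻: (213, 84).
After α: (209, 82).
Z = 82 is lead.

Pb-209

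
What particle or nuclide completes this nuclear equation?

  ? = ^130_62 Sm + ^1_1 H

Conserve mass number: A = 130 + 1, so A = 131.
Conserve atomic number: Z = 62 + 1, so Z = 63.
Z = 63 is europium, so the species is ^131_63 Eu.

Eu-131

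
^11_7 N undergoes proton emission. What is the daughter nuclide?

C-10

Proton emission: mass number changes by -1, atomic number by -1.
A: 11 − 1 = 10; Z: 7 − 1 = 6.
Z = 6 is carbon, so the daughter is ^10_6 C.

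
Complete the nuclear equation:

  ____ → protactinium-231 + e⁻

Th-231

Conserve mass number: A = 231 + 0, so A = 231.
Conserve atomic number: Z = 91 − 1, so Z = 90.
Z = 90 is thorium, so the species is thorium-231.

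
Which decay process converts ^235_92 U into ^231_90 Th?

ΔA = 231 − 235 = -4; ΔZ = 90 − 92 = -2.
A drops by 4 and Z drops by 2 — the signature of alpha emission.

alpha decay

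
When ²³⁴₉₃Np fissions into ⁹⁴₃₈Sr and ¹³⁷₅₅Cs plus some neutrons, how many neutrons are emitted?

3

Conserve mass number: 234 = 94 + 137 + k, so k = 234 − 231 = 3.
Check atomic number: 93 = 38 + 55 + 0 = 93. ✓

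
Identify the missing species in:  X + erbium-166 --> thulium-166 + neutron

Conserve mass number: A + 166 = 166 + 1, so A = 1.
Conserve atomic number: Z + 68 = 69 + 0, so Z = 1.
A = 1 and Z = 1 is hydrogen-1 — a proton.

proton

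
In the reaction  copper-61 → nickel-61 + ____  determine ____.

Conserve mass number: 61 = 61 + A, so A = 0.
Conserve atomic number: 29 = 28 + Z, so Z = 1.
A = 0 and Z = 1 is e⁺ — a positron.

positron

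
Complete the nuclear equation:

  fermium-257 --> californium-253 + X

Conserve mass number: 257 = 253 + A, so A = 4.
Conserve atomic number: 100 = 98 + Z, so Z = 2.
A = 4 and Z = 2 is helium-4 — an alpha particle.

alpha particle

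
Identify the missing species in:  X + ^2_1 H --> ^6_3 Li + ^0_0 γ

Conserve mass number: A + 2 = 6 + 0, so A = 4.
Conserve atomic number: Z + 1 = 3 + 0, so Z = 2.
A = 4 and Z = 2 is ^4_2 He — an alpha particle.

alpha particle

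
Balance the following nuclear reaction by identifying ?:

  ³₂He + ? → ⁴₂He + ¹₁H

Conserve mass number: 3 + A = 4 + 1, so A = 2.
Conserve atomic number: 2 + Z = 2 + 1, so Z = 1.
A = 2 and Z = 1 is ²₁H — a deuteron.

deuteron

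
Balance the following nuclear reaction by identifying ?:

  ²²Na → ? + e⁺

Ne-22

Conserve mass number: 22 = A + 0, so A = 22.
Conserve atomic number: 11 = Z + 1, so Z = 10.
Z = 10 is neon, so the species is ²²Ne.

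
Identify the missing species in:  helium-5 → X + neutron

He-4

Conserve mass number: 5 = A + 1, so A = 4.
Conserve atomic number: 2 = Z + 0, so Z = 2.
A = 4 and Z = 2 is helium-4 — an alpha particle.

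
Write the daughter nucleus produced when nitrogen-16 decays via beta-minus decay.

O-16

Beta-minus decay: mass number changes by +0, atomic number by +1.
A: 16 = 16; Z: 7 + 1 = 8.
Z = 8 is oxygen, so the daughter is oxygen-16.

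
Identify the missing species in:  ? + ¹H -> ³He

Conserve mass number: A + 1 = 3, so A = 2.
Conserve atomic number: Z + 1 = 2, so Z = 1.
A = 2 and Z = 1 is ²H — a deuteron.

deuteron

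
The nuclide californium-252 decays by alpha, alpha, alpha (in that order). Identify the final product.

U-240

Start: (A, Z) = (252, 98).
After α: (248, 96).
After α: (244, 94).
After α: (240, 92).
Z = 92 is uranium.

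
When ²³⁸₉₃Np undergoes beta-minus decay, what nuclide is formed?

Pu-238

Beta-minus decay: mass number changes by +0, atomic number by +1.
A: 238 = 238; Z: 93 + 1 = 94.
Z = 94 is plutonium, so the daughter is ²³⁸₉₄Pu.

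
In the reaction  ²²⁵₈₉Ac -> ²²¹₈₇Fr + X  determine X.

Conserve mass number: 225 = 221 + A, so A = 4.
Conserve atomic number: 89 = 87 + Z, so Z = 2.
A = 4 and Z = 2 is ⁴₂He — an alpha particle.

alpha particle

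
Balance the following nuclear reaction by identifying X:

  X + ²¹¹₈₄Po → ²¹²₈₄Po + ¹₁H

deuteron

Conserve mass number: A + 211 = 212 + 1, so A = 2.
Conserve atomic number: Z + 84 = 84 + 1, so Z = 1.
A = 2 and Z = 1 is ²₁H — a deuteron.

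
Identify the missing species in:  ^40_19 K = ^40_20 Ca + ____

beta-minus particle

Conserve mass number: 40 = 40 + A, so A = 0.
Conserve atomic number: 19 = 20 + Z, so Z = -1.
A = 0 and Z = -1 is ^0_-1 e — a beta-minus particle.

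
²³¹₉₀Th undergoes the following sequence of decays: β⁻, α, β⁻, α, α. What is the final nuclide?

Start: (A, Z) = (231, 90).
After β⁻: (231, 91).
After α: (227, 89).
After β⁻: (227, 90).
After α: (223, 88).
After α: (219, 86).
Z = 86 is radon.

Rn-219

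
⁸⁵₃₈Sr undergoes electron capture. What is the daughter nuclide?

Rb-85

Electron capture: mass number changes by +0, atomic number by -1.
A: 85 = 85; Z: 38 − 1 = 37.
Z = 37 is rubidium, so the daughter is ⁸⁵₃₇Rb.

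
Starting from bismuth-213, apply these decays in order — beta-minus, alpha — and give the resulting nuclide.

Pb-209

Start: (A, Z) = (213, 83).
After β⁻: (213, 84).
After α: (209, 82).
Z = 82 is lead.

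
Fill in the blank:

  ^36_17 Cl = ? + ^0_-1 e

Ar-36

Conserve mass number: 36 = A + 0, so A = 36.
Conserve atomic number: 17 = Z − 1, so Z = 18.
Z = 18 is argon, so the species is ^36_18 Ar.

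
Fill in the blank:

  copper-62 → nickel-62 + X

Conserve mass number: 62 = 62 + A, so A = 0.
Conserve atomic number: 29 = 28 + Z, so Z = 1.
A = 0 and Z = 1 is e⁺ — a positron.

positron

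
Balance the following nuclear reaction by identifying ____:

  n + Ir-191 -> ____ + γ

Ir-192

Conserve mass number: 1 + 191 = A + 0, so A = 192.
Conserve atomic number: 0 + 77 = Z + 0, so Z = 77.
Z = 77 is iridium, so the species is Ir-192.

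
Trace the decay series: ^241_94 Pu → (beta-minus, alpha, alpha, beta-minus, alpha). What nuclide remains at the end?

Start: (A, Z) = (241, 94).
After β⁻: (241, 95).
After α: (237, 93).
After α: (233, 91).
After β⁻: (233, 92).
After α: (229, 90).
Z = 90 is thorium.

Th-229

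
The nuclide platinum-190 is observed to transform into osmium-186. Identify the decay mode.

ΔA = 186 − 190 = -4; ΔZ = 76 − 78 = -2.
A drops by 4 and Z drops by 2 — the signature of alpha emission.

alpha decay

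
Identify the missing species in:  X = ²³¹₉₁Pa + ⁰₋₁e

Th-231

Conserve mass number: A = 231 + 0, so A = 231.
Conserve atomic number: Z = 91 − 1, so Z = 90.
Z = 90 is thorium, so the species is ²³¹₉₀Th.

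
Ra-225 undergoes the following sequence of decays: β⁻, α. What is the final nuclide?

Start: (A, Z) = (225, 88).
After β⁻: (225, 89).
After α: (221, 87).
Z = 87 is francium.

Fr-221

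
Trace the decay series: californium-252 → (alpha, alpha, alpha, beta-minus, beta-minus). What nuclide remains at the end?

Pu-240

Start: (A, Z) = (252, 98).
After α: (248, 96).
After α: (244, 94).
After α: (240, 92).
After β⁻: (240, 93).
After β⁻: (240, 94).
Z = 94 is plutonium.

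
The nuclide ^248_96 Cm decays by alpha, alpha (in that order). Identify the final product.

U-240

Start: (A, Z) = (248, 96).
After α: (244, 94).
After α: (240, 92).
Z = 92 is uranium.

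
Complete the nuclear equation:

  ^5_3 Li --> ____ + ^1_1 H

Conserve mass number: 5 = A + 1, so A = 4.
Conserve atomic number: 3 = Z + 1, so Z = 2.
A = 4 and Z = 2 is ^4_2 He — an alpha particle.

He-4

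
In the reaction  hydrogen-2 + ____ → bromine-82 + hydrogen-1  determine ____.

Conserve mass number: 2 + A = 82 + 1, so A = 81.
Conserve atomic number: 1 + Z = 35 + 1, so Z = 35.
Z = 35 is bromine, so the species is bromine-81.

Br-81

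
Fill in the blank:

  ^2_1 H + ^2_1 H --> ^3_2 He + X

neutron

Conserve mass number: 2 + 2 = 3 + A, so A = 1.
Conserve atomic number: 1 + 1 = 2 + Z, so Z = 0.
A = 1 and Z = 0 is ^1_0 n — a neutron.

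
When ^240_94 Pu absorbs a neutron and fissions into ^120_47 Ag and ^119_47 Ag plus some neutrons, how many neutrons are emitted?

2

Conserve mass number: 241 = 120 + 119 + k, so k = 241 − 239 = 2.
Check atomic number: 94 = 47 + 47 + 0 = 94. ✓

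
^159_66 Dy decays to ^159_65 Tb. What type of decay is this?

beta-plus decay or electron capture

ΔA = 159 − 159 = 0; ΔZ = 65 − 66 = -1.
A is unchanged and Z drops by 1 — a proton has become a neutron (β⁺ emission or electron capture).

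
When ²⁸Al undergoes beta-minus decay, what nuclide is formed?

Si-28

Beta-minus decay: mass number changes by +0, atomic number by +1.
A: 28 = 28; Z: 13 + 1 = 14.
Z = 14 is silicon, so the daughter is ²⁸Si.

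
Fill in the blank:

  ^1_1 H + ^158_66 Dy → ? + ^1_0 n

Conserve mass number: 1 + 158 = A + 1, so A = 158.
Conserve atomic number: 1 + 66 = Z + 0, so Z = 67.
Z = 67 is holmium, so the species is ^158_67 Ho.

Ho-158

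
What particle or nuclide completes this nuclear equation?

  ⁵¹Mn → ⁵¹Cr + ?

Conserve mass number: 51 = 51 + A, so A = 0.
Conserve atomic number: 25 = 24 + Z, so Z = 1.
A = 0 and Z = 1 is e⁺ — a positron.

positron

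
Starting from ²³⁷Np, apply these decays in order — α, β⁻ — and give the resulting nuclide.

U-233

Start: (A, Z) = (237, 93).
After α: (233, 91).
After β⁻: (233, 92).
Z = 92 is uranium.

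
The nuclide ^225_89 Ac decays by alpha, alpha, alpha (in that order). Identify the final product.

Start: (A, Z) = (225, 89).
After α: (221, 87).
After α: (217, 85).
After α: (213, 83).
Z = 83 is bismuth.

Bi-213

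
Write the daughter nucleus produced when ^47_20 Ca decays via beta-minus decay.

Beta-minus decay: mass number changes by +0, atomic number by +1.
A: 47 = 47; Z: 20 + 1 = 21.
Z = 21 is scandium, so the daughter is ^47_21 Sc.

Sc-47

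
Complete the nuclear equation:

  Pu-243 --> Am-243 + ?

beta-minus particle

Conserve mass number: 243 = 243 + A, so A = 0.
Conserve atomic number: 94 = 95 + Z, so Z = -1.
A = 0 and Z = -1 is e⁻ — a beta-minus particle.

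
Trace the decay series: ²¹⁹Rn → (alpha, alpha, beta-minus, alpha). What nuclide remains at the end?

Start: (A, Z) = (219, 86).
After α: (215, 84).
After α: (211, 82).
After β⁻: (211, 83).
After α: (207, 81).
Z = 81 is thallium.

Tl-207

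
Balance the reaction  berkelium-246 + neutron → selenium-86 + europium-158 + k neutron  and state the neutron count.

3

Conserve mass number: 247 = 86 + 158 + k, so k = 247 − 244 = 3.
Check atomic number: 97 = 34 + 63 + 0 = 97. ✓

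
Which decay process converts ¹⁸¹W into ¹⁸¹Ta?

ΔA = 181 − 181 = 0; ΔZ = 73 − 74 = -1.
A is unchanged and Z drops by 1 — a proton has become a neutron (β⁺ emission or electron capture).

beta-plus decay or electron capture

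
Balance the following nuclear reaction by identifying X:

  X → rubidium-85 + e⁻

Conserve mass number: A = 85 + 0, so A = 85.
Conserve atomic number: Z = 37 − 1, so Z = 36.
Z = 36 is krypton, so the species is krypton-85.

Kr-85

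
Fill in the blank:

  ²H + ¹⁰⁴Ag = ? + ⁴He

Pd-102

Conserve mass number: 2 + 104 = A + 4, so A = 102.
Conserve atomic number: 1 + 47 = Z + 2, so Z = 46.
Z = 46 is palladium, so the species is ¹⁰²Pd.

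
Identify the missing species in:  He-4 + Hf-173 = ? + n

Conserve mass number: 4 + 173 = A + 1, so A = 176.
Conserve atomic number: 2 + 72 = Z + 0, so Z = 74.
Z = 74 is tungsten, so the species is W-176.

W-176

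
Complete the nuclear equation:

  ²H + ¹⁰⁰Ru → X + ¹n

Rh-101

Conserve mass number: 2 + 100 = A + 1, so A = 101.
Conserve atomic number: 1 + 44 = Z + 0, so Z = 45.
Z = 45 is rhodium, so the species is ¹⁰¹Rh.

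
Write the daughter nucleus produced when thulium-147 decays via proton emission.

Proton emission: mass number changes by -1, atomic number by -1.
A: 147 − 1 = 146; Z: 69 − 1 = 68.
Z = 68 is erbium, so the daughter is erbium-146.

Er-146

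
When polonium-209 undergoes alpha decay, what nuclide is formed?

Pb-205

Alpha decay: mass number changes by -4, atomic number by -2.
A: 209 − 4 = 205; Z: 84 − 2 = 82.
Z = 82 is lead, so the daughter is lead-205.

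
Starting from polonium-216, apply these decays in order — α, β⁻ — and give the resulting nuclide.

Bi-212

Start: (A, Z) = (216, 84).
After α: (212, 82).
After β⁻: (212, 83).
Z = 83 is bismuth.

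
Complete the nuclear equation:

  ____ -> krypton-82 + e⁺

Conserve mass number: A = 82 + 0, so A = 82.
Conserve atomic number: Z = 36 + 1, so Z = 37.
Z = 37 is rubidium, so the species is rubidium-82.

Rb-82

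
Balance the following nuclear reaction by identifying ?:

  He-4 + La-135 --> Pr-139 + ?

Conserve mass number: 4 + 135 = 139 + A, so A = 0.
Conserve atomic number: 2 + 57 = 59 + Z, so Z = 0.
A = 0 and Z = 0 is γ — a gamma ray.

gamma ray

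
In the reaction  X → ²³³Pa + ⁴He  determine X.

Np-237

Conserve mass number: A = 233 + 4, so A = 237.
Conserve atomic number: Z = 91 + 2, so Z = 93.
Z = 93 is neptunium, so the species is ²³⁷Np.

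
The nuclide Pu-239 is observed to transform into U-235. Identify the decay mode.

ΔA = 235 − 239 = -4; ΔZ = 92 − 94 = -2.
A drops by 4 and Z drops by 2 — the signature of alpha emission.

alpha decay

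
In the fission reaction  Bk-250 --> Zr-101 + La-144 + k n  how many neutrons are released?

Conserve mass number: 250 = 101 + 144 + k, so k = 250 − 245 = 5.
Check atomic number: 97 = 40 + 57 + 0 = 97. ✓

5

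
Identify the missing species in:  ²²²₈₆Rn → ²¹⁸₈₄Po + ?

alpha particle

Conserve mass number: 222 = 218 + A, so A = 4.
Conserve atomic number: 86 = 84 + Z, so Z = 2.
A = 4 and Z = 2 is ⁴₂He — an alpha particle.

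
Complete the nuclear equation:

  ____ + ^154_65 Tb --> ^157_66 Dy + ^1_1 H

Conserve mass number: A + 154 = 157 + 1, so A = 4.
Conserve atomic number: Z + 65 = 66 + 1, so Z = 2.
A = 4 and Z = 2 is ^4_2 He — an alpha particle.

alpha particle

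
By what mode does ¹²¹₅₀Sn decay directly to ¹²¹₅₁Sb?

beta-minus decay

ΔA = 121 − 121 = 0; ΔZ = 51 − 50 = +1.
A is unchanged and Z rises by 1 — a neutron has become a proton (β⁻ decay).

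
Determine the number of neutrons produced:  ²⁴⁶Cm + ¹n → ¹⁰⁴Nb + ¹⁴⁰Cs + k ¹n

3

Conserve mass number: 247 = 104 + 140 + k, so k = 247 − 244 = 3.
Check atomic number: 96 = 41 + 55 + 0 = 96. ✓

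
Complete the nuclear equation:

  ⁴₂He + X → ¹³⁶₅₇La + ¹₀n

Conserve mass number: 4 + A = 136 + 1, so A = 133.
Conserve atomic number: 2 + Z = 57 + 0, so Z = 55.
Z = 55 is caesium, so the species is ¹³³₅₅Cs.

Cs-133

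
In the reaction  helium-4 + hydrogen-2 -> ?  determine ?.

Li-6

Conserve mass number: 4 + 2 = A, so A = 6.
Conserve atomic number: 2 + 1 = Z, so Z = 3.
Z = 3 is lithium, so the species is lithium-6.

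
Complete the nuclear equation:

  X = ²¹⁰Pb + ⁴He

Po-214

Conserve mass number: A = 210 + 4, so A = 214.
Conserve atomic number: Z = 82 + 2, so Z = 84.
Z = 84 is polonium, so the species is ²¹⁴Po.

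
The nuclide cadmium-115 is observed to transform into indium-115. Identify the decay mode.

ΔA = 115 − 115 = 0; ΔZ = 49 − 48 = +1.
A is unchanged and Z rises by 1 — a neutron has become a proton (β⁻ decay).

beta-minus decay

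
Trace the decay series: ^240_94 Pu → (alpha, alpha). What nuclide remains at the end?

Start: (A, Z) = (240, 94).
After α: (236, 92).
After α: (232, 90).
Z = 90 is thorium.

Th-232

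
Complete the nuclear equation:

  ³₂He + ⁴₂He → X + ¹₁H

Conserve mass number: 3 + 4 = A + 1, so A = 6.
Conserve atomic number: 2 + 2 = Z + 1, so Z = 3.
Z = 3 is lithium, so the species is ⁶₃Li.

Li-6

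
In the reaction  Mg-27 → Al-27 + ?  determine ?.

Conserve mass number: 27 = 27 + A, so A = 0.
Conserve atomic number: 12 = 13 + Z, so Z = -1.
A = 0 and Z = -1 is e⁻ — a beta-minus particle.

beta-minus particle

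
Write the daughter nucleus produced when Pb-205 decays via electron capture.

Electron capture: mass number changes by +0, atomic number by -1.
A: 205 = 205; Z: 82 − 1 = 81.
Z = 81 is thallium, so the daughter is Tl-205.

Tl-205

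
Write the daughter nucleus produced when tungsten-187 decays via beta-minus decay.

Re-187

Beta-minus decay: mass number changes by +0, atomic number by +1.
A: 187 = 187; Z: 74 + 1 = 75.
Z = 75 is rhenium, so the daughter is rhenium-187.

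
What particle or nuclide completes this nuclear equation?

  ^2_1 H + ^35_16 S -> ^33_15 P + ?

alpha particle

Conserve mass number: 2 + 35 = 33 + A, so A = 4.
Conserve atomic number: 1 + 16 = 15 + Z, so Z = 2.
A = 4 and Z = 2 is ^4_2 He — an alpha particle.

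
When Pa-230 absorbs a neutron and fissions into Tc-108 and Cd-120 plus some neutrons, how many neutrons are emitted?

Conserve mass number: 231 = 108 + 120 + k, so k = 231 − 228 = 3.
Check atomic number: 91 = 43 + 48 + 0 = 91. ✓

3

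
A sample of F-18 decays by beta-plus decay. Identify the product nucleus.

O-18

Beta-plus decay: mass number changes by +0, atomic number by -1.
A: 18 = 18; Z: 9 − 1 = 8.
Z = 8 is oxygen, so the daughter is O-18.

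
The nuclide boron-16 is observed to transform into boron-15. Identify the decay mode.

neutron emission

ΔA = 15 − 16 = -1; ΔZ = 5 − 5 = +0.
A drops by 1 with Z unchanged — a neutron was emitted.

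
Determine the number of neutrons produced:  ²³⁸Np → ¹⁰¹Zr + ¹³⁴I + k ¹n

Conserve mass number: 238 = 101 + 134 + k, so k = 238 − 235 = 3.
Check atomic number: 93 = 40 + 53 + 0 = 93. ✓

3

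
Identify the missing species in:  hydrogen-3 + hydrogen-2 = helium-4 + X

Conserve mass number: 3 + 2 = 4 + A, so A = 1.
Conserve atomic number: 1 + 1 = 2 + Z, so Z = 0.
A = 1 and Z = 0 is neutron — a neutron.

neutron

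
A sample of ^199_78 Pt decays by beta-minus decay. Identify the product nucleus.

Beta-minus decay: mass number changes by +0, atomic number by +1.
A: 199 = 199; Z: 78 + 1 = 79.
Z = 79 is gold, so the daughter is ^199_79 Au.

Au-199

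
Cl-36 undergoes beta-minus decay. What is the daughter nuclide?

Ar-36

Beta-minus decay: mass number changes by +0, atomic number by +1.
A: 36 = 36; Z: 17 + 1 = 18.
Z = 18 is argon, so the daughter is Ar-36.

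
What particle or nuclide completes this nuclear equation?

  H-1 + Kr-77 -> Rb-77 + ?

neutron

Conserve mass number: 1 + 77 = 77 + A, so A = 1.
Conserve atomic number: 1 + 36 = 37 + Z, so Z = 0.
A = 1 and Z = 0 is n — a neutron.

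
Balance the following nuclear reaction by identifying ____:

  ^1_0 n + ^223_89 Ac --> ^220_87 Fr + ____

Conserve mass number: 1 + 223 = 220 + A, so A = 4.
Conserve atomic number: 0 + 89 = 87 + Z, so Z = 2.
A = 4 and Z = 2 is ^4_2 He — an alpha particle.

alpha particle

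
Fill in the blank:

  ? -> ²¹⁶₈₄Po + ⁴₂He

Conserve mass number: A = 216 + 4, so A = 220.
Conserve atomic number: Z = 84 + 2, so Z = 86.
Z = 86 is radon, so the species is ²²⁰₈₆Rn.

Rn-220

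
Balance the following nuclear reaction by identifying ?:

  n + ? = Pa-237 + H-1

U-237

Conserve mass number: 1 + A = 237 + 1, so A = 237.
Conserve atomic number: 0 + Z = 91 + 1, so Z = 92.
Z = 92 is uranium, so the species is U-237.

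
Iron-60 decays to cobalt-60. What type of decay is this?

beta-minus decay

ΔA = 60 − 60 = 0; ΔZ = 27 − 26 = +1.
A is unchanged and Z rises by 1 — a neutron has become a proton (β⁻ decay).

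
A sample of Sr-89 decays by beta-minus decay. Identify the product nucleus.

Y-89

Beta-minus decay: mass number changes by +0, atomic number by +1.
A: 89 = 89; Z: 38 + 1 = 39.
Z = 39 is yttrium, so the daughter is Y-89.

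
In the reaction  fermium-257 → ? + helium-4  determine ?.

Conserve mass number: 257 = A + 4, so A = 253.
Conserve atomic number: 100 = Z + 2, so Z = 98.
Z = 98 is californium, so the species is californium-253.

Cf-253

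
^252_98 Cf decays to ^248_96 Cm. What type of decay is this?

alpha decay

ΔA = 248 − 252 = -4; ΔZ = 96 − 98 = -2.
A drops by 4 and Z drops by 2 — the signature of alpha emission.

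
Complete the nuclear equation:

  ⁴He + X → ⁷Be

He-3

Conserve mass number: 4 + A = 7, so A = 3.
Conserve atomic number: 2 + Z = 4, so Z = 2.
Z = 2 is helium, so the species is ³He.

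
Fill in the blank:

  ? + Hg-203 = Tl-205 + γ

deuteron

Conserve mass number: A + 203 = 205 + 0, so A = 2.
Conserve atomic number: Z + 80 = 81 + 0, so Z = 1.
A = 2 and Z = 1 is H-2 — a deuteron.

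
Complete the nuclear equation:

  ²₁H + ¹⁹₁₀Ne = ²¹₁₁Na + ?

Conserve mass number: 2 + 19 = 21 + A, so A = 0.
Conserve atomic number: 1 + 10 = 11 + Z, so Z = 0.
A = 0 and Z = 0 is ⁰₀γ — a gamma ray.

gamma ray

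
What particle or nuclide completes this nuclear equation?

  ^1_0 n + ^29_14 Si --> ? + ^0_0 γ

Si-30

Conserve mass number: 1 + 29 = A + 0, so A = 30.
Conserve atomic number: 0 + 14 = Z + 0, so Z = 14.
Z = 14 is silicon, so the species is ^30_14 Si.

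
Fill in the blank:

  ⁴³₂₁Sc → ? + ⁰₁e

Ca-43

Conserve mass number: 43 = A + 0, so A = 43.
Conserve atomic number: 21 = Z + 1, so Z = 20.
Z = 20 is calcium, so the species is ⁴³₂₀Ca.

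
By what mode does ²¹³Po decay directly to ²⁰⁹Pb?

alpha decay

ΔA = 209 − 213 = -4; ΔZ = 82 − 84 = -2.
A drops by 4 and Z drops by 2 — the signature of alpha emission.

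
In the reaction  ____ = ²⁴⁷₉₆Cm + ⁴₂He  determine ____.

Cf-251

Conserve mass number: A = 247 + 4, so A = 251.
Conserve atomic number: Z = 96 + 2, so Z = 98.
Z = 98 is californium, so the species is ²⁵¹₉₈Cf.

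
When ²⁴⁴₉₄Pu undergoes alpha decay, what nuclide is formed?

U-240

Alpha decay: mass number changes by -4, atomic number by -2.
A: 244 − 4 = 240; Z: 94 − 2 = 92.
Z = 92 is uranium, so the daughter is ²⁴⁰₉₂U.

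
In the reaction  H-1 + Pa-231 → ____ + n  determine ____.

Conserve mass number: 1 + 231 = A + 1, so A = 231.
Conserve atomic number: 1 + 91 = Z + 0, so Z = 92.
Z = 92 is uranium, so the species is U-231.

U-231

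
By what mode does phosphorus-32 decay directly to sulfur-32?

ΔA = 32 − 32 = 0; ΔZ = 16 − 15 = +1.
A is unchanged and Z rises by 1 — a neutron has become a proton (β⁻ decay).

beta-minus decay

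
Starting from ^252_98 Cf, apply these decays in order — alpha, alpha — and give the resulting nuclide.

Start: (A, Z) = (252, 98).
After α: (248, 96).
After α: (244, 94).
Z = 94 is plutonium.

Pu-244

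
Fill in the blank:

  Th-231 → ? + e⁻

Pa-231

Conserve mass number: 231 = A + 0, so A = 231.
Conserve atomic number: 90 = Z − 1, so Z = 91.
Z = 91 is protactinium, so the species is Pa-231.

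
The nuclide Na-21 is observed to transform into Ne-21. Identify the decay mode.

ΔA = 21 − 21 = 0; ΔZ = 10 − 11 = -1.
A is unchanged and Z drops by 1 — a proton has become a neutron (β⁺ emission or electron capture).

beta-plus decay or electron capture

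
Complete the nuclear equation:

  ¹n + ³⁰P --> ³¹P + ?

gamma ray

Conserve mass number: 1 + 30 = 31 + A, so A = 0.
Conserve atomic number: 0 + 15 = 15 + Z, so Z = 0.
A = 0 and Z = 0 is γ — a gamma ray.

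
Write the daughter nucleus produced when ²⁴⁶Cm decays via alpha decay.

Pu-242

Alpha decay: mass number changes by -4, atomic number by -2.
A: 246 − 4 = 242; Z: 96 − 2 = 94.
Z = 94 is plutonium, so the daughter is ²⁴²Pu.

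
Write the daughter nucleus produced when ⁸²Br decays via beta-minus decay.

Kr-82

Beta-minus decay: mass number changes by +0, atomic number by +1.
A: 82 = 82; Z: 35 + 1 = 36.
Z = 36 is krypton, so the daughter is ⁸²Kr.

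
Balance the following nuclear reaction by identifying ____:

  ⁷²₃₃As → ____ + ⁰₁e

Ge-72

Conserve mass number: 72 = A + 0, so A = 72.
Conserve atomic number: 33 = Z + 1, so Z = 32.
Z = 32 is germanium, so the species is ⁷²₃₂Ge.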